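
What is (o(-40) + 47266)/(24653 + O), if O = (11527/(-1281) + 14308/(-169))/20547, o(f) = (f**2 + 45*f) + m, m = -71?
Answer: 209043134703585/109661441577788 ≈ 1.9063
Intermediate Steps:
o(f) = -71 + f**2 + 45*f (o(f) = (f**2 + 45*f) - 71 = -71 + f**2 + 45*f)
O = -20276611/4448199483 (O = (11527*(-1/1281) + 14308*(-1/169))*(1/20547) = (-11527/1281 - 14308/169)*(1/20547) = -20276611/216489*1/20547 = -20276611/4448199483 ≈ -0.0045584)
(o(-40) + 47266)/(24653 + O) = ((-71 + (-40)**2 + 45*(-40)) + 47266)/(24653 - 20276611/4448199483) = ((-71 + 1600 - 1800) + 47266)/(109661441577788/4448199483) = (-271 + 47266)*(4448199483/109661441577788) = 46995*(4448199483/109661441577788) = 209043134703585/109661441577788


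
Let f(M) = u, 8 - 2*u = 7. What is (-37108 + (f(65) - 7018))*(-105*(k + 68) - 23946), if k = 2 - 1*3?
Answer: 2734104231/2 ≈ 1.3671e+9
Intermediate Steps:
u = ½ (u = 4 - ½*7 = 4 - 7/2 = ½ ≈ 0.50000)
k = -1 (k = 2 - 3 = -1)
f(M) = ½
(-37108 + (f(65) - 7018))*(-105*(k + 68) - 23946) = (-37108 + (½ - 7018))*(-105*(-1 + 68) - 23946) = (-37108 - 14035/2)*(-105*67 - 23946) = -88251*(-7035 - 23946)/2 = -88251/2*(-30981) = 2734104231/2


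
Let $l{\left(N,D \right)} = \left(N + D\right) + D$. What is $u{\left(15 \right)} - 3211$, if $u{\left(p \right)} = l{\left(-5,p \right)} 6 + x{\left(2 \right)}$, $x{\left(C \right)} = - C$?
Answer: $-3063$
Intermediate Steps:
$l{\left(N,D \right)} = N + 2 D$ ($l{\left(N,D \right)} = \left(D + N\right) + D = N + 2 D$)
$u{\left(p \right)} = -32 + 12 p$ ($u{\left(p \right)} = \left(-5 + 2 p\right) 6 - 2 = \left(-30 + 12 p\right) - 2 = -32 + 12 p$)
$u{\left(15 \right)} - 3211 = \left(-32 + 12 \cdot 15\right) - 3211 = \left(-32 + 180\right) - 3211 = 148 - 3211 = -3063$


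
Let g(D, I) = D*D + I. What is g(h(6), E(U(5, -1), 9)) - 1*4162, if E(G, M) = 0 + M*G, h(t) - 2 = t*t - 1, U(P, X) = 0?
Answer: -2793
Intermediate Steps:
h(t) = 1 + t**2 (h(t) = 2 + (t*t - 1) = 2 + (t**2 - 1) = 2 + (-1 + t**2) = 1 + t**2)
E(G, M) = G*M (E(G, M) = 0 + G*M = G*M)
g(D, I) = I + D**2 (g(D, I) = D**2 + I = I + D**2)
g(h(6), E(U(5, -1), 9)) - 1*4162 = (0*9 + (1 + 6**2)**2) - 1*4162 = (0 + (1 + 36)**2) - 4162 = (0 + 37**2) - 4162 = (0 + 1369) - 4162 = 1369 - 4162 = -2793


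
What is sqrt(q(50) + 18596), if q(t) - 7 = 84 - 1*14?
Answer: sqrt(18673) ≈ 136.65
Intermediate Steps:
q(t) = 77 (q(t) = 7 + (84 - 1*14) = 7 + (84 - 14) = 7 + 70 = 77)
sqrt(q(50) + 18596) = sqrt(77 + 18596) = sqrt(18673)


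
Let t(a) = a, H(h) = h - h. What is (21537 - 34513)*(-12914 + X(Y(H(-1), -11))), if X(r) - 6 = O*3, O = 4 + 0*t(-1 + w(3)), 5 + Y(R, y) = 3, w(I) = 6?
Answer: 167338496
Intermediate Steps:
H(h) = 0
Y(R, y) = -2 (Y(R, y) = -5 + 3 = -2)
O = 4 (O = 4 + 0*(-1 + 6) = 4 + 0*5 = 4 + 0 = 4)
X(r) = 18 (X(r) = 6 + 4*3 = 6 + 12 = 18)
(21537 - 34513)*(-12914 + X(Y(H(-1), -11))) = (21537 - 34513)*(-12914 + 18) = -12976*(-12896) = 167338496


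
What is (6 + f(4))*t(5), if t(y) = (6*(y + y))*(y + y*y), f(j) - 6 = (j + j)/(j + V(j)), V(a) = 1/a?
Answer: 424800/17 ≈ 24988.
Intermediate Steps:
V(a) = 1/a
f(j) = 6 + 2*j/(j + 1/j) (f(j) = 6 + (j + j)/(j + 1/j) = 6 + (2*j)/(j + 1/j) = 6 + 2*j/(j + 1/j))
t(y) = 12*y*(y + y²) (t(y) = (6*(2*y))*(y + y²) = (12*y)*(y + y²) = 12*y*(y + y²))
(6 + f(4))*t(5) = (6 + 2*(3 + 4*4²)/(1 + 4²))*(12*5²*(1 + 5)) = (6 + 2*(3 + 4*16)/(1 + 16))*(12*25*6) = (6 + 2*(3 + 64)/17)*1800 = (6 + 2*(1/17)*67)*1800 = (6 + 134/17)*1800 = (236/17)*1800 = 424800/17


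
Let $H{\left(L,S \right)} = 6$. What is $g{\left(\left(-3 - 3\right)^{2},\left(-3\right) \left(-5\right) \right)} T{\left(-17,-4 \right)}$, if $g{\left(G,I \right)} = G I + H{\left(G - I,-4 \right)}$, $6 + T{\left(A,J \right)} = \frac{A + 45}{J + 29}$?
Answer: $- \frac{66612}{25} \approx -2664.5$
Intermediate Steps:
$T{\left(A,J \right)} = -6 + \frac{45 + A}{29 + J}$ ($T{\left(A,J \right)} = -6 + \frac{A + 45}{J + 29} = -6 + \frac{45 + A}{29 + J}$)
$g{\left(G,I \right)} = 6 + G I$ ($g{\left(G,I \right)} = G I + 6 = 6 + G I$)
$g{\left(\left(-3 - 3\right)^{2},\left(-3\right) \left(-5\right) \right)} T{\left(-17,-4 \right)} = \left(6 + \left(-3 - 3\right)^{2} \left(\left(-3\right) \left(-5\right)\right)\right) \frac{-129 - 17 - -24}{29 - 4} = \left(6 + \left(-6\right)^{2} \cdot 15\right) \frac{-129 - 17 + 24}{25} = \left(6 + 36 \cdot 15\right) \frac{1}{25} \left(-122\right) = \left(6 + 540\right) \left(- \frac{122}{25}\right) = 546 \left(- \frac{122}{25}\right) = - \frac{66612}{25}$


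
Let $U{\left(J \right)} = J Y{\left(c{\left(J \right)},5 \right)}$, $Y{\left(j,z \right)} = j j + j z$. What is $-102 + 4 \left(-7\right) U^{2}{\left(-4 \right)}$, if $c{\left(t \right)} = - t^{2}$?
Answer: $-13877350$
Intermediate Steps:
$Y{\left(j,z \right)} = j^{2} + j z$
$U{\left(J \right)} = - J^{3} \left(5 - J^{2}\right)$ ($U{\left(J \right)} = J - J^{2} \left(- J^{2} + 5\right) = J - J^{2} \left(5 - J^{2}\right) = J \left(- J^{2} \left(5 - J^{2}\right)\right) = - J^{3} \left(5 - J^{2}\right)$)
$-102 + 4 \left(-7\right) U^{2}{\left(-4 \right)} = -102 + 4 \left(-7\right) \left(\left(-4\right)^{3} \left(-5 + \left(-4\right)^{2}\right)\right)^{2} = -102 - 28 \left(- 64 \left(-5 + 16\right)\right)^{2} = -102 - 28 \left(\left(-64\right) 11\right)^{2} = -102 - 28 \left(-704\right)^{2} = -102 - 13877248 = -13877350$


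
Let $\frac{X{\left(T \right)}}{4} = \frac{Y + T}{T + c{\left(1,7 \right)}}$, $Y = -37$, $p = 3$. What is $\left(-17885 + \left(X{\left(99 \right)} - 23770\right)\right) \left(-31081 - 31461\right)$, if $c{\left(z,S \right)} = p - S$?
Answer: $\frac{247477255534}{95} \approx 2.605 \cdot 10^{9}$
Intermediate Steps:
$c{\left(z,S \right)} = 3 - S$
$X{\left(T \right)} = \frac{4 \left(-37 + T\right)}{-4 + T}$ ($X{\left(T \right)} = 4 \frac{-37 + T}{T + \left(3 - 7\right)} = 4 \frac{-37 + T}{T - 4} = 4 \frac{-37 + T}{-4 + T} = \frac{4 \left(-37 + T\right)}{-4 + T}$)
$\left(-17885 + \left(X{\left(99 \right)} - 23770\right)\right) \left(-31081 - 31461\right) = \left(-17885 - \left(23770 - \frac{4 \left(-37 + 99\right)}{-4 + 99}\right)\right) \left(-31081 - 31461\right) = \left(-17885 - \left(23770 - 4 \cdot \frac{1}{95} \cdot 62\right)\right) \left(-62542\right) = \left(-17885 - \left(23770 - \frac{248}{95}\right)\right) \left(-62542\right) = \left(-17885 + \left(\frac{248}{95} - 23770\right)\right) \left(-62542\right) = \left(-17885 - \frac{2257902}{95}\right) \left(-62542\right) = \left(- \frac{3956977}{95}\right) \left(-62542\right) = \frac{247477255534}{95}$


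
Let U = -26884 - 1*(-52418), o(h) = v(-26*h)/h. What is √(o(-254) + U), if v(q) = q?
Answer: 2*√6377 ≈ 159.71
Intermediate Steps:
o(h) = -26 (o(h) = (-26*h)/h = -26)
U = 25534 (U = -26884 + 52418 = 25534)
√(o(-254) + U) = √(-26 + 25534) = √25508 = 2*√6377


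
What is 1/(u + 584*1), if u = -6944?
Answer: -1/6360 ≈ -0.00015723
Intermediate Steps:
1/(u + 584*1) = 1/(-6944 + 584*1) = 1/(-6944 + 584) = 1/(-6360) = -1/6360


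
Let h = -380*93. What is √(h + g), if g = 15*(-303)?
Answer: I*√39885 ≈ 199.71*I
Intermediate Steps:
h = -35340
g = -4545
√(h + g) = √(-35340 - 4545) = √(-39885) = I*√39885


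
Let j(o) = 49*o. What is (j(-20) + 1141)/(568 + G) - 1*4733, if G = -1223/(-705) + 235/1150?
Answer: -17495081879/3696625 ≈ -4732.7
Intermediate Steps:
G = 12577/6486 (G = -1223*(-1/705) + 235*(1/1150) = 1223/705 + 47/230 = 12577/6486 ≈ 1.9391)
(j(-20) + 1141)/(568 + G) - 1*4733 = (49*(-20) + 1141)/(568 + 12577/6486) - 1*4733 = (-980 + 1141)/(3696625/6486) - 4733 = 161*(6486/3696625) - 4733 = 1044246/3696625 - 4733 = -17495081879/3696625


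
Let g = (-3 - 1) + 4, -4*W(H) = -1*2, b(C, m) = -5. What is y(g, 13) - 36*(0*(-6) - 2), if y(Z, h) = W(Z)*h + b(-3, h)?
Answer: 147/2 ≈ 73.500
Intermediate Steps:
W(H) = ½ (W(H) = -(-1)*2/4 = -¼*(-2) = ½)
g = 0 (g = -4 + 4 = 0)
y(Z, h) = -5 + h/2 (y(Z, h) = h/2 - 5 = -5 + h/2)
y(g, 13) - 36*(0*(-6) - 2) = (-5 + (½)*13) - 36*(0*(-6) - 2) = (-5 + 13/2) - 36*(0 - 2) = 3/2 - 36*(-2) = 3/2 + 72 = 147/2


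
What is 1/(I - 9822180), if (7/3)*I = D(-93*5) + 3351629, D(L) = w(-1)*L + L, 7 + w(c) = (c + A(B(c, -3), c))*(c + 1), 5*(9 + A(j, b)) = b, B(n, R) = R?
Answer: -7/58692003 ≈ -1.1927e-7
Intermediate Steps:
A(j, b) = -9 + b/5
w(c) = -7 + (1 + c)*(-9 + 6*c/5) (w(c) = -7 + (c + (-9 + c/5))*(c + 1) = -7 + (-9 + 6*c/5)*(1 + c) = -7 + (1 + c)*(-9 + 6*c/5))
D(L) = -6*L (D(L) = (-16 - 39/5*(-1) + (6/5)*(-1)**2)*L + L = (-16 + 39/5 + (6/5)*1)*L + L = (-16 + 39/5 + 6/5)*L + L = -7*L + L = -6*L)
I = 10063257/7 (I = 3*(-(-558)*5 + 3351629)/7 = 3*(-6*(-465) + 3351629)/7 = 3*(2790 + 3351629)/7 = (3/7)*3354419 = 10063257/7 ≈ 1.4376e+6)
1/(I - 9822180) = 1/(10063257/7 - 9822180) = 1/(-58692003/7) = -7/58692003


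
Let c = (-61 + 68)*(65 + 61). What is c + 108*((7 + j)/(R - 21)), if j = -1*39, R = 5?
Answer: 1098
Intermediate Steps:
c = 882 (c = 7*126 = 882)
j = -39
c + 108*((7 + j)/(R - 21)) = 882 + 108*((7 - 39)/(5 - 21)) = 882 + 108*(-32/(-16)) = 882 + 108*(-32*(-1/16)) = 882 + 108*2 = 882 + 216 = 1098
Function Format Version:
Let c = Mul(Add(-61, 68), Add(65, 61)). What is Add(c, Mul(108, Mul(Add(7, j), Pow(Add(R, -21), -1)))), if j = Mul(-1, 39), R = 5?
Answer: 1098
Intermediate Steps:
c = 882 (c = Mul(7, 126) = 882)
j = -39
Add(c, Mul(108, Mul(Add(7, j), Pow(Add(R, -21), -1)))) = Add(882, Mul(108, Mul(Add(7, -39), Pow(Add(5, -21), -1)))) = Add(882, Mul(108, Mul(-32, Pow(-16, -1)))) = Add(882, Mul(108, Mul(-32, Rational(-1, 16)))) = Add(882, Mul(108, 2)) = Add(882, 216) = 1098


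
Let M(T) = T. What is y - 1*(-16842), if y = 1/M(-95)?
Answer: 1599989/95 ≈ 16842.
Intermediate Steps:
y = -1/95 (y = 1/(-95) = -1/95 ≈ -0.010526)
y - 1*(-16842) = -1/95 - 1*(-16842) = -1/95 + 16842 = 1599989/95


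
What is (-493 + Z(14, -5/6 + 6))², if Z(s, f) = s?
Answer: 229441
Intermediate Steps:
(-493 + Z(14, -5/6 + 6))² = (-493 + 14)² = (-479)² = 229441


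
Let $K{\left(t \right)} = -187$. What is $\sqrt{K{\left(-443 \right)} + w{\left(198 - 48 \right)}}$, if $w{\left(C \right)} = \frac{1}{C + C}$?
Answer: $\frac{i \sqrt{168297}}{30} \approx 13.675 i$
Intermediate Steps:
$w{\left(C \right)} = \frac{1}{2 C}$
$\sqrt{K{\left(-443 \right)} + w{\left(198 - 48 \right)}} = \sqrt{-187 + \frac{1}{2 \left(198 - 48\right)}} = \sqrt{-187 + \frac{1}{2 \cdot 150}} = \sqrt{-187 + \frac{1}{2} \cdot \frac{1}{150}} = \sqrt{-187 + \frac{1}{300}} = \sqrt{- \frac{56099}{300}} = \frac{i \sqrt{168297}}{30}$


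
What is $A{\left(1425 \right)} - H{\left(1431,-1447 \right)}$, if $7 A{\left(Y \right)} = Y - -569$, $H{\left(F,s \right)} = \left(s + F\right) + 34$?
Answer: $\frac{1868}{7} \approx 266.86$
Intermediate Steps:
$H{\left(F,s \right)} = 34 + F + s$ ($H{\left(F,s \right)} = \left(F + s\right) + 34 = 34 + F + s$)
$A{\left(Y \right)} = \frac{569}{7} + \frac{Y}{7}$ ($A{\left(Y \right)} = \frac{Y - -569}{7} = \frac{Y + 569}{7} = \frac{569 + Y}{7} = \frac{569}{7} + \frac{Y}{7}$)
$A{\left(1425 \right)} - H{\left(1431,-1447 \right)} = \left(\frac{569}{7} + \frac{1}{7} \cdot 1425\right) - \left(34 + 1431 - 1447\right) = \left(\frac{569}{7} + \frac{1425}{7}\right) - 18 = \frac{1994}{7} - 18 = \frac{1868}{7}$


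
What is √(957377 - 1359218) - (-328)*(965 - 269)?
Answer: 228288 + 99*I*√41 ≈ 2.2829e+5 + 633.91*I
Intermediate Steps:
√(957377 - 1359218) - (-328)*(965 - 269) = √(-401841) - (-328)*696 = 99*I*√41 - 1*(-228288) = 99*I*√41 + 228288 = 228288 + 99*I*√41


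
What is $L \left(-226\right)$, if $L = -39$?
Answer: $8814$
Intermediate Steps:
$L \left(-226\right) = \left(-39\right) \left(-226\right) = 8814$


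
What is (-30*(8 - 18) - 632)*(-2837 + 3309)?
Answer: -156704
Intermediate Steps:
(-30*(8 - 18) - 632)*(-2837 + 3309) = (-30*(-10) - 632)*472 = (300 - 632)*472 = -332*472 = -156704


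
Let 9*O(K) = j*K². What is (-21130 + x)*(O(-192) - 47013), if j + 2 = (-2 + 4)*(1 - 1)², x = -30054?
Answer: 2825612720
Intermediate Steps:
j = -2 (j = -2 + (-2 + 4)*(1 - 1)² = -2 + 2*0² = -2 + 2*0 = -2 + 0 = -2)
O(K) = -2*K²/9 (O(K) = (-2*K²)/9 = -2*K²/9)
(-21130 + x)*(O(-192) - 47013) = (-21130 - 30054)*(-2/9*(-192)² - 47013) = -51184*(-2/9*36864 - 47013) = -51184*(-8192 - 47013) = -51184*(-55205) = 2825612720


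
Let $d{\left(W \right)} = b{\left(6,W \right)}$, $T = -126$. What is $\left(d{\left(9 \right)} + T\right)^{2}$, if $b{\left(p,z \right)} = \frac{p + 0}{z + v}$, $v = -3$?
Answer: $15625$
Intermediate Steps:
$b{\left(p,z \right)} = \frac{p}{-3 + z}$ ($b{\left(p,z \right)} = \frac{p + 0}{z - 3} = \frac{p}{-3 + z}$)
$d{\left(W \right)} = \frac{6}{-3 + W}$
$\left(d{\left(9 \right)} + T\right)^{2} = \left(\frac{6}{-3 + 9} - 126\right)^{2} = \left(\frac{6}{6} - 126\right)^{2} = \left(6 \cdot \frac{1}{6} - 126\right)^{2} = \left(1 - 126\right)^{2} = \left(-125\right)^{2} = 15625$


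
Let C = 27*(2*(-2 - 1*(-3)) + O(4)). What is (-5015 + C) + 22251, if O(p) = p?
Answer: 17398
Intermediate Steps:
C = 162 (C = 27*(2*(-2 - 1*(-3)) + 4) = 27*(2*(-2 + 3) + 4) = 27*(2*1 + 4) = 27*(2 + 4) = 27*6 = 162)
(-5015 + C) + 22251 = (-5015 + 162) + 22251 = -4853 + 22251 = 17398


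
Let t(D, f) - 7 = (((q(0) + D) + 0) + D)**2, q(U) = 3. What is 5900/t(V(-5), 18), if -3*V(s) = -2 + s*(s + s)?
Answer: 1475/212 ≈ 6.9576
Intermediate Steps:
V(s) = 2/3 - 2*s**2/3 (V(s) = -(-2 + s*(s + s))/3 = -(-2 + s*(2*s))/3 = -(-2 + 2*s**2)/3 = 2/3 - 2*s**2/3)
t(D, f) = 7 + (3 + 2*D)**2 (t(D, f) = 7 + (((3 + D) + 0) + D)**2 = 7 + ((3 + D) + D)**2 = 7 + (3 + 2*D)**2)
5900/t(V(-5), 18) = 5900/(7 + (3 + 2*(2/3 - 2/3*(-5)**2))**2) = 5900/(7 + (3 + 2*(2/3 - 2/3*25))**2) = 5900/(7 + (3 + 2*(2/3 - 50/3))**2) = 5900/(7 + (3 + 2*(-16))**2) = 5900/(7 + (3 - 32)**2) = 5900/(7 + (-29)**2) = 5900/(7 + 841) = 5900/848 = 5900*(1/848) = 1475/212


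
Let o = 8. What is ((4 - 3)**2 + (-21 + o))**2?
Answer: 144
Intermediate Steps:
((4 - 3)**2 + (-21 + o))**2 = ((4 - 3)**2 + (-21 + 8))**2 = (1**2 - 13)**2 = (1 - 13)**2 = (-12)**2 = 144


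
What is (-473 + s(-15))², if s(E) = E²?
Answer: 61504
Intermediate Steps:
(-473 + s(-15))² = (-473 + (-15)²)² = (-473 + 225)² = (-248)² = 61504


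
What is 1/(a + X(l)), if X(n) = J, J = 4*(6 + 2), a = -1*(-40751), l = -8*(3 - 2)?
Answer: 1/40783 ≈ 2.4520e-5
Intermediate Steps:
l = -8 (l = -8*1 = -8)
a = 40751
J = 32 (J = 4*8 = 32)
X(n) = 32
1/(a + X(l)) = 1/(40751 + 32) = 1/40783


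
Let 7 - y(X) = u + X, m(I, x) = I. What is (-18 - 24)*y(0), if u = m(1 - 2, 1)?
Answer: -336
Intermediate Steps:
u = -1 (u = 1 - 2 = -1)
y(X) = 8 - X (y(X) = 7 - (-1 + X) = 7 + (1 - X) = 8 - X)
(-18 - 24)*y(0) = (-18 - 24)*(8 - 1*0) = -42*(8 + 0) = -42*8 = -336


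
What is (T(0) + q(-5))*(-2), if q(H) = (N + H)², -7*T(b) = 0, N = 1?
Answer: -32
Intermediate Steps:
T(b) = 0 (T(b) = -⅐*0 = 0)
q(H) = (1 + H)²
(T(0) + q(-5))*(-2) = (0 + (1 - 5)²)*(-2) = (0 + (-4)²)*(-2) = (0 + 16)*(-2) = 16*(-2) = -32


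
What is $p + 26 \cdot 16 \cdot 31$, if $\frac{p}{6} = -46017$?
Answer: $-263206$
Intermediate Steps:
$p = -276102$ ($p = 6 \left(-46017\right) = -276102$)
$p + 26 \cdot 16 \cdot 31 = -276102 + 26 \cdot 16 \cdot 31 = -276102 + 416 \cdot 31 = -276102 + 12896 = -263206$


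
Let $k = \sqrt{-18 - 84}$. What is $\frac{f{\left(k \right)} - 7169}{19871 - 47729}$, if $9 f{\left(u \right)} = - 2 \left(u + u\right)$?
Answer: $\frac{7169}{27858} + \frac{2 i \sqrt{102}}{125361} \approx 0.25734 + 0.00016113 i$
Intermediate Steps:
$k = i \sqrt{102}$ ($k = \sqrt{-102} = i \sqrt{102} \approx 10.1 i$)
$f{\left(u \right)} = - \frac{4 u}{9}$ ($f{\left(u \right)} = \frac{\left(-2\right) \left(u + u\right)}{9} = \frac{\left(-2\right) 2 u}{9} = \frac{\left(-4\right) u}{9} = - \frac{4 u}{9}$)
$\frac{f{\left(k \right)} - 7169}{19871 - 47729} = \frac{- \frac{4 i \sqrt{102}}{9} - 7169}{19871 - 47729} = \frac{- \frac{4 i \sqrt{102}}{9} - 7169}{-27858} = \left(-7169 - \frac{4 i \sqrt{102}}{9}\right) \left(- \frac{1}{27858}\right) = \frac{7169}{27858} + \frac{2 i \sqrt{102}}{125361}$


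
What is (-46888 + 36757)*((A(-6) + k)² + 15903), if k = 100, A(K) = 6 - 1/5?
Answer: -6862901496/25 ≈ -2.7452e+8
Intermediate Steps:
A(K) = 29/5 (A(K) = 6 - 1*⅕ = 6 - ⅕ = 29/5)
(-46888 + 36757)*((A(-6) + k)² + 15903) = (-46888 + 36757)*((29/5 + 100)² + 15903) = -10131*((529/5)² + 15903) = -10131*(279841/25 + 15903) = -10131*677416/25 = -6862901496/25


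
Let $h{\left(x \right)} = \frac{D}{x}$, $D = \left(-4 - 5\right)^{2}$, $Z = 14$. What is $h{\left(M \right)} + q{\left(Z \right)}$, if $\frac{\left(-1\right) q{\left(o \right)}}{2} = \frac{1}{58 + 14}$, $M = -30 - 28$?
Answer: $- \frac{1487}{1044} \approx -1.4243$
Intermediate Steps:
$D = 81$ ($D = \left(-9\right)^{2} = 81$)
$M = -58$ ($M = -30 - 28 = -58$)
$h{\left(x \right)} = \frac{81}{x}$
$q{\left(o \right)} = - \frac{1}{36}$ ($q{\left(o \right)} = - \frac{2}{58 + 14} = - \frac{2}{72} = \left(-2\right) \frac{1}{72} = - \frac{1}{36}$)
$h{\left(M \right)} + q{\left(Z \right)} = \frac{81}{-58} - \frac{1}{36} = 81 \left(- \frac{1}{58}\right) - \frac{1}{36} = - \frac{81}{58} - \frac{1}{36} = - \frac{1487}{1044}$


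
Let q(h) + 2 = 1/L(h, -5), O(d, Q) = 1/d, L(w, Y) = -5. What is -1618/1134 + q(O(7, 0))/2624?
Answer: -10620317/7439040 ≈ -1.4276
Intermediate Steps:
q(h) = -11/5 (q(h) = -2 + 1/(-5) = -2 - ⅕ = -11/5)
-1618/1134 + q(O(7, 0))/2624 = -1618/1134 - 11/5/2624 = -1618*1/1134 - 11/5*1/2624 = -809/567 - 11/13120 = -10620317/7439040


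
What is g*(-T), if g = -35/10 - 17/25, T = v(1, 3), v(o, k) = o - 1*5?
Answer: -418/25 ≈ -16.720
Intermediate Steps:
v(o, k) = -5 + o (v(o, k) = o - 5 = -5 + o)
T = -4 (T = -5 + 1 = -4)
g = -209/50 (g = -35*⅒ - 17*1/25 = -7/2 - 17/25 = -209/50 ≈ -4.1800)
g*(-T) = -(-209)*(-4)/50 = -209/50*4 = -418/25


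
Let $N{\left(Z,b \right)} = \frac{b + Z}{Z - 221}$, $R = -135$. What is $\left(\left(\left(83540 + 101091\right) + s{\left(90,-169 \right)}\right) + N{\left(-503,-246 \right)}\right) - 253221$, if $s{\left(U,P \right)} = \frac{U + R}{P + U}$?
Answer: $- \frac{3922981889}{57196} \approx -68588.0$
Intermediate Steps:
$N{\left(Z,b \right)} = \frac{Z + b}{-221 + Z}$
$s{\left(U,P \right)} = \frac{-135 + U}{P + U}$ ($s{\left(U,P \right)} = \frac{U - 135}{P + U} = \frac{-135 + U}{P + U}$)
$\left(\left(\left(83540 + 101091\right) + s{\left(90,-169 \right)}\right) + N{\left(-503,-246 \right)}\right) - 253221 = \left(\left(\left(83540 + 101091\right) + \frac{-135 + 90}{-169 + 90}\right) + \frac{-503 - 246}{-221 - 503}\right) - 253221 = \left(\left(184631 + \frac{1}{-79} \left(-45\right)\right) + \frac{1}{-724} \left(-749\right)\right) - 253221 = \left(\left(184631 - - \frac{45}{79}\right) - - \frac{749}{724}\right) - 253221 = \left(\left(184631 + \frac{45}{79}\right) + \frac{749}{724}\right) - 253221 = \left(\frac{14585894}{79} + \frac{749}{724}\right) - 253221 = \frac{10560246427}{57196} - 253221 = - \frac{3922981889}{57196}$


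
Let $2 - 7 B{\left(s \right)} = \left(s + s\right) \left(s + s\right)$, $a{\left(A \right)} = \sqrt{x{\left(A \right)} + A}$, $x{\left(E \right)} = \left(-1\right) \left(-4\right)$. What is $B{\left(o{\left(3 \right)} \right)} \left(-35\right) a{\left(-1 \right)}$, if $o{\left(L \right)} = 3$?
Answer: $170 \sqrt{3} \approx 294.45$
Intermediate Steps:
$x{\left(E \right)} = 4$
$a{\left(A \right)} = \sqrt{4 + A}$
$B{\left(s \right)} = \frac{2}{7} - \frac{4 s^{2}}{7}$ ($B{\left(s \right)} = \frac{2}{7} - \frac{\left(s + s\right) \left(s + s\right)}{7} = \frac{2}{7} - \frac{2 s 2 s}{7} = \frac{2}{7} - \frac{4 s^{2}}{7}$)
$B{\left(o{\left(3 \right)} \right)} \left(-35\right) a{\left(-1 \right)} = \left(\frac{2}{7} - \frac{4 \cdot 3^{2}}{7}\right) \left(-35\right) \sqrt{4 - 1} = \left(\frac{2}{7} - \frac{36}{7}\right) \left(-35\right) \sqrt{3} = \left(- \frac{34}{7}\right) \left(-35\right) \sqrt{3} = 170 \sqrt{3}$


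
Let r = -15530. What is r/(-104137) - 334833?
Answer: -34868488591/104137 ≈ -3.3483e+5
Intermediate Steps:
r/(-104137) - 334833 = -15530/(-104137) - 334833 = -15530*(-1/104137) - 334833 = 15530/104137 - 334833 = -34868488591/104137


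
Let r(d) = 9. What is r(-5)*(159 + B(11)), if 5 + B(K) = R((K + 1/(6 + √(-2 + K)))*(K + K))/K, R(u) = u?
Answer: 1586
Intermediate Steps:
B(K) = -5 + 2*K + 2/(6 + √(-2 + K)) (B(K) = -5 + ((K + 1/(6 + √(-2 + K)))*(K + K))/K = -5 + ((K + 1/(6 + √(-2 + K)))*(2*K))/K = -5 + (2*K*(K + 1/(6 + √(-2 + K))))/K = -5 + (2*K + 2/(6 + √(-2 + K))) = -5 + 2*K + 2/(6 + √(-2 + K)))
r(-5)*(159 + B(11)) = 9*(159 + (-28 - 5*√(-2 + 11) + 2*11*(6 + √(-2 + 11)))/(6 + √(-2 + 11))) = 9*(159 + (-28 - 5*√9 + 2*11*(6 + √9))/(6 + √9)) = 9*(159 + (-28 - 5*3 + 2*11*(6 + 3))/(6 + 3)) = 9*(159 + (-28 - 15 + 2*11*9)/9) = 9*(159 + (-28 - 15 + 198)/9) = 9*(159 + (⅑)*155) = 9*(159 + 155/9) = 9*(1586/9) = 1586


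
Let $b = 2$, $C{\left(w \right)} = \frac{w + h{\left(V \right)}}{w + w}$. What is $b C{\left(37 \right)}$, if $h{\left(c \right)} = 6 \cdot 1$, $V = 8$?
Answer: $\frac{43}{37} \approx 1.1622$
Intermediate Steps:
$h{\left(c \right)} = 6$
$C{\left(w \right)} = \frac{6 + w}{2 w}$ ($C{\left(w \right)} = \frac{w + 6}{w + w} = \frac{6 + w}{2 w}$)
$b C{\left(37 \right)} = 2 \frac{6 + 37}{2 \cdot 37} = 2 \cdot \frac{1}{2} \cdot \frac{1}{37} \cdot 43 = 2 \cdot \frac{43}{74} = \frac{43}{37}$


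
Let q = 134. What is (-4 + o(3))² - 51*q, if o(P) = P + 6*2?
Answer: -6713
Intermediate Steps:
o(P) = 12 + P (o(P) = P + 12 = 12 + P)
(-4 + o(3))² - 51*q = (-4 + (12 + 3))² - 51*134 = (-4 + 15)² - 6834 = 11² - 6834 = 121 - 6834 = -6713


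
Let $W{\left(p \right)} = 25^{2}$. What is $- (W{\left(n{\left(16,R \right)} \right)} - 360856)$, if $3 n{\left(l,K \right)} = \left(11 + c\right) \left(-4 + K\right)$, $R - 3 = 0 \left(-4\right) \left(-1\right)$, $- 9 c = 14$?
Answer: $360231$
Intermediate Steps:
$c = - \frac{14}{9}$ ($c = \left(- \frac{1}{9}\right) 14 = - \frac{14}{9} \approx -1.5556$)
$R = 3$ ($R = 3 + 0 \left(-4\right) \left(-1\right) = 3 + 0 \left(-1\right) = 3 + 0 = 3$)
$n{\left(l,K \right)} = - \frac{340}{27} + \frac{85 K}{27}$ ($n{\left(l,K \right)} = \frac{\left(11 - \frac{14}{9}\right) \left(-4 + K\right)}{3} = \frac{\frac{85}{9} \left(-4 + K\right)}{3} = \frac{- \frac{340}{9} + \frac{85 K}{9}}{3} = - \frac{340}{27} + \frac{85 K}{27}$)
$W{\left(p \right)} = 625$
$- (W{\left(n{\left(16,R \right)} \right)} - 360856) = - (625 - 360856) = \left(-1\right) \left(-360231\right) = 360231$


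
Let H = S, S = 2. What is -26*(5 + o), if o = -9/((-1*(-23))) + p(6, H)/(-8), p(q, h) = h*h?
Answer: -2457/23 ≈ -106.83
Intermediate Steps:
H = 2
p(q, h) = h²
o = -41/46 (o = -9/((-1*(-23))) + 2²/(-8) = -9/23 + 4*(-⅛) = -9*1/23 - ½ = -9/23 - ½ = -41/46 ≈ -0.89130)
-26*(5 + o) = -26*(5 - 41/46) = -26*189/46 = -2457/23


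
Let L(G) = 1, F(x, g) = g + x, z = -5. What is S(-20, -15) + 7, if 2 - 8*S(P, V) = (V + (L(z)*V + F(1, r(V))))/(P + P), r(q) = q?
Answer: 569/80 ≈ 7.1125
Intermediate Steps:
S(P, V) = ¼ - (1 + 3*V)/(16*P) (S(P, V) = ¼ - (V + (1*V + (V + 1)))/(8*(P + P)) = ¼ - (V + (V + (1 + V)))/(8*(2*P)) = ¼ - (V + (1 + 2*V))*1/(2*P)/8 = ¼ - (1 + 3*V)*1/(2*P)/8 = ¼ - (1 + 3*V)/(16*P))
S(-20, -15) + 7 = (1/16)*(-1 - 3*(-15) + 4*(-20))/(-20) + 7 = (1/16)*(-1/20)*(-1 + 45 - 80) + 7 = (1/16)*(-1/20)*(-36) + 7 = 9/80 + 7 = 569/80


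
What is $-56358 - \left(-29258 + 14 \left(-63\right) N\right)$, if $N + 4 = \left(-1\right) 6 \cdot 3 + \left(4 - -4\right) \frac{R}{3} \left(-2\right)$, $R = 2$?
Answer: $-55912$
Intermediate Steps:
$N = - \frac{98}{3}$ ($N = -4 + \left(\left(-1\right) 6 \cdot 3 + \left(4 - -4\right) \frac{2}{3} \left(-2\right)\right) = -4 - \left(18 - \left(4 + 4\right) 2 \cdot \frac{1}{3} \left(-2\right)\right) = -4 - \left(18 - 8 \cdot \frac{2}{3} \left(-2\right)\right) = -4 + \left(-18 + \frac{16}{3} \left(-2\right)\right) = -4 - \frac{86}{3} = - \frac{98}{3} \approx -32.667$)
$-56358 - \left(-29258 + 14 \left(-63\right) N\right) = -56358 - \left(-29258 + 14 \left(-63\right) \left(- \frac{98}{3}\right)\right) = -56358 - \left(-29258 - -28812\right) = -56358 - \left(-29258 + 28812\right) = -56358 - -446 = -56358 + 446 = -55912$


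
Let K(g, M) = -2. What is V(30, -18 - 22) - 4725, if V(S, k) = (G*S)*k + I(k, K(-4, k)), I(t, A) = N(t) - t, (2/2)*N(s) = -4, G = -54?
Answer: 60111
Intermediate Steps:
N(s) = -4
I(t, A) = -4 - t
V(S, k) = -4 - k - 54*S*k (V(S, k) = (-54*S)*k + (-4 - k) = -54*S*k + (-4 - k) = -4 - k - 54*S*k)
V(30, -18 - 22) - 4725 = (-4 - (-18 - 22) - 54*30*(-18 - 22)) - 4725 = (-4 - 1*(-40) - 54*30*(-40)) - 4725 = (-4 + 40 + 64800) - 4725 = 64836 - 4725 = 60111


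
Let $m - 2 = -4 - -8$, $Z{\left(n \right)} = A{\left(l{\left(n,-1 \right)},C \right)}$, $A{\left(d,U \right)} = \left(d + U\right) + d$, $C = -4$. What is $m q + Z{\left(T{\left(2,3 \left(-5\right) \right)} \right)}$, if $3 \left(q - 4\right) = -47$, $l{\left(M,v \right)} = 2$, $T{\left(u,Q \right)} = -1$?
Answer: $-70$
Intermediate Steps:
$q = - \frac{35}{3}$ ($q = 4 + \frac{1}{3} \left(-47\right) = 4 - \frac{47}{3} = - \frac{35}{3} \approx -11.667$)
$A{\left(d,U \right)} = U + 2 d$ ($A{\left(d,U \right)} = \left(U + d\right) + d = U + 2 d$)
$Z{\left(n \right)} = 0$ ($Z{\left(n \right)} = -4 + 2 \cdot 2 = -4 + 4 = 0$)
$m = 6$ ($m = 2 - -4 = 2 + \left(-4 + 8\right) = 2 + 4 = 6$)
$m q + Z{\left(T{\left(2,3 \left(-5\right) \right)} \right)} = 6 \left(- \frac{35}{3}\right) + 0 = -70 + 0 = -70$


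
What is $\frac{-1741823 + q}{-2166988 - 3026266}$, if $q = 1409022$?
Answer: $\frac{332801}{5193254} \approx 0.064083$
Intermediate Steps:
$\frac{-1741823 + q}{-2166988 - 3026266} = \frac{-1741823 + 1409022}{-2166988 - 3026266} = - \frac{332801}{-5193254} = \left(-332801\right) \left(- \frac{1}{5193254}\right) = \frac{332801}{5193254}$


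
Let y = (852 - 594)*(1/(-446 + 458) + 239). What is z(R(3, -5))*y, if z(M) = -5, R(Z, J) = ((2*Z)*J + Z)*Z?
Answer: -616835/2 ≈ -3.0842e+5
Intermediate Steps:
R(Z, J) = Z*(Z + 2*J*Z) (R(Z, J) = (2*J*Z + Z)*Z = (Z + 2*J*Z)*Z = Z*(Z + 2*J*Z))
y = 123367/2 (y = 258*(1/12 + 239) = 258*(2869/12) = 123367/2 ≈ 61684.)
z(R(3, -5))*y = -5*123367/2 = -616835/2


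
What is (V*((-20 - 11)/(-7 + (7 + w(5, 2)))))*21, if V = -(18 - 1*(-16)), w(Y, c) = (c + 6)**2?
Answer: 11067/32 ≈ 345.84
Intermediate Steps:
w(Y, c) = (6 + c)**2
V = -34 (V = -(18 + 16) = -1*34 = -34)
(V*((-20 - 11)/(-7 + (7 + w(5, 2)))))*21 = -34*(-20 - 11)/(-7 + (7 + (6 + 2)**2))*21 = -(-1054)/(-7 + (7 + 8**2))*21 = -(-1054)/(-7 + (7 + 64))*21 = -(-1054)/(-7 + 71)*21 = -(-1054)/64*21 = -34*(-31/64)*21 = (527/32)*21 = 11067/32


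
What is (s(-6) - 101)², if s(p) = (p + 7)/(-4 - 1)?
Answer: 256036/25 ≈ 10241.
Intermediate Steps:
s(p) = -7/5 - p/5 (s(p) = (7 + p)/(-5) = (7 + p)*(-⅕) = -7/5 - p/5)
(s(-6) - 101)² = ((-7/5 - ⅕*(-6)) - 101)² = ((-7/5 + 6/5) - 101)² = (-⅕ - 101)² = (-506/5)² = 256036/25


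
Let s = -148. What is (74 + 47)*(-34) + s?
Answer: -4262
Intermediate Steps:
(74 + 47)*(-34) + s = (74 + 47)*(-34) - 148 = 121*(-34) - 148 = -4114 - 148 = -4262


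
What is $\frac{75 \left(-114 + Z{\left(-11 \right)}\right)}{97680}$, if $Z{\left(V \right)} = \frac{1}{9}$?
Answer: $- \frac{5125}{58608} \approx -0.087445$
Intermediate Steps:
$Z{\left(V \right)} = \frac{1}{9}$
$\frac{75 \left(-114 + Z{\left(-11 \right)}\right)}{97680} = \frac{75 \left(-114 + \frac{1}{9}\right)}{97680} = 75 \left(- \frac{1025}{9}\right) \frac{1}{97680} = \left(- \frac{25625}{3}\right) \frac{1}{97680} = - \frac{5125}{58608}$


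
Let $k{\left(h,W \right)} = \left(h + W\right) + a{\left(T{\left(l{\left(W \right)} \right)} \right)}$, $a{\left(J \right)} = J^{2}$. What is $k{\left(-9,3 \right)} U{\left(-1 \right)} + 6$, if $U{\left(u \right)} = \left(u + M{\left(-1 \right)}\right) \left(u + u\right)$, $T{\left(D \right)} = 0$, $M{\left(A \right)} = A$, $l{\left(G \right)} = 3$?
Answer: $-18$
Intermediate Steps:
$U{\left(u \right)} = 2 u \left(-1 + u\right)$ ($U{\left(u \right)} = \left(u - 1\right) \left(u + u\right) = \left(-1 + u\right) 2 u = 2 u \left(-1 + u\right)$)
$k{\left(h,W \right)} = W + h$ ($k{\left(h,W \right)} = \left(h + W\right) + 0^{2} = \left(W + h\right) + 0 = W + h$)
$k{\left(-9,3 \right)} U{\left(-1 \right)} + 6 = \left(3 - 9\right) 2 \left(-1\right) \left(-1 - 1\right) + 6 = - 6 \cdot 2 \left(-1\right) \left(-2\right) + 6 = \left(-6\right) 4 + 6 = -24 + 6 = -18$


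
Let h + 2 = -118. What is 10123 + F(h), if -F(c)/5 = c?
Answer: 10723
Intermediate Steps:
h = -120 (h = -2 - 118 = -120)
F(c) = -5*c
10123 + F(h) = 10123 - 5*(-120) = 10123 + 600 = 10723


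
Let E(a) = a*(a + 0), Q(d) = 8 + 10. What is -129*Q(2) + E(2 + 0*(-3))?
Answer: -2318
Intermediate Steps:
Q(d) = 18
E(a) = a² (E(a) = a*a = a²)
-129*Q(2) + E(2 + 0*(-3)) = -129*18 + (2 + 0*(-3))² = -2322 + (2 + 0)² = -2322 + 2² = -2322 + 4 = -2318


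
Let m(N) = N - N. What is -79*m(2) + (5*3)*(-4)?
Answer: -60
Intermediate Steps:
m(N) = 0
-79*m(2) + (5*3)*(-4) = -79*0 + (5*3)*(-4) = 0 + 15*(-4) = 0 - 60 = -60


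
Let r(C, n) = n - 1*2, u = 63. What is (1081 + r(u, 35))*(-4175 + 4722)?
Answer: 609358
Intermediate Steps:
r(C, n) = -2 + n (r(C, n) = n - 2 = -2 + n)
(1081 + r(u, 35))*(-4175 + 4722) = (1081 + (-2 + 35))*(-4175 + 4722) = (1081 + 33)*547 = 1114*547 = 609358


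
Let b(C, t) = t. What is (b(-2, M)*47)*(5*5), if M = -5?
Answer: -5875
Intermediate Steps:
(b(-2, M)*47)*(5*5) = (-5*47)*(5*5) = -235*25 = -5875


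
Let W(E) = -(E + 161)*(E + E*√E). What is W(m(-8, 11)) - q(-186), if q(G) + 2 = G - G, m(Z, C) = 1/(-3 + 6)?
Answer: -466/9 - 484*√3/27 ≈ -82.826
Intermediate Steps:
m(Z, C) = ⅓ (m(Z, C) = 1/3 = ⅓)
q(G) = -2 (q(G) = -2 + (G - G) = -2 + 0 = -2)
W(E) = -(161 + E)*(E + E^(3/2))
W(m(-8, 11)) - q(-186) = (-(⅓)² - (⅓)^(5/2) - 161*⅓ - 161*√3/9) - 1*(-2) = (-1*⅑ - √3/27 - 161/3 - 161*√3/9) + 2 = (-⅑ - √3/27 - 161/3 - 161*√3/9) + 2 = (-484/9 - 484*√3/27) + 2 = -466/9 - 484*√3/27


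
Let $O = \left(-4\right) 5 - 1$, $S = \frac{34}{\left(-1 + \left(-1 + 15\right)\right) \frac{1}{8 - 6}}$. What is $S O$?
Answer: $- \frac{1428}{13} \approx -109.85$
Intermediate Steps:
$S = \frac{68}{13}$ ($S = \frac{34}{\left(-1 + 14\right) \frac{1}{2}} = \frac{34}{13 \cdot \frac{1}{2}} = \frac{34}{\frac{13}{2}} = 34 \cdot \frac{2}{13} = \frac{68}{13} \approx 5.2308$)
$O = -21$ ($O = -20 - 1 = -21$)
$S O = \frac{68}{13} \left(-21\right) = - \frac{1428}{13}$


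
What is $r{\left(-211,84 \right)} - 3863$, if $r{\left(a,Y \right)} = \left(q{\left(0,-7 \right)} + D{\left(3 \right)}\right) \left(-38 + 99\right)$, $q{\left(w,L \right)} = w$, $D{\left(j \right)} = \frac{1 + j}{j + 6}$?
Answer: $- \frac{34523}{9} \approx -3835.9$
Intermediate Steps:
$D{\left(j \right)} = \frac{1 + j}{6 + j}$
$r{\left(a,Y \right)} = \frac{244}{9}$ ($r{\left(a,Y \right)} = \left(0 + \frac{1 + 3}{6 + 3}\right) \left(-38 + 99\right) = \left(0 + \frac{1}{9} \cdot 4\right) 61 = \left(0 + \frac{4}{9}\right) 61 = \frac{4}{9} \cdot 61 = \frac{244}{9}$)
$r{\left(-211,84 \right)} - 3863 = \frac{244}{9} - 3863 = - \frac{34523}{9}$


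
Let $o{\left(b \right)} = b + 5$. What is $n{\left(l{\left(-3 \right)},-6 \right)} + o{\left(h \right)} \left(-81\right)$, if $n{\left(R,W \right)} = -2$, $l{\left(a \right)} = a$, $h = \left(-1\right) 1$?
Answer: $-326$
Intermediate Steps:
$h = -1$
$o{\left(b \right)} = 5 + b$
$n{\left(l{\left(-3 \right)},-6 \right)} + o{\left(h \right)} \left(-81\right) = -2 + \left(5 - 1\right) \left(-81\right) = -2 + 4 \left(-81\right) = -2 - 324 = -326$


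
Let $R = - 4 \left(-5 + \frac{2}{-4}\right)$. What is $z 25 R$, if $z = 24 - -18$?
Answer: $23100$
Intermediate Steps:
$z = 42$ ($z = 24 + 18 = 42$)
$R = 22$ ($R = - 4 \left(-5 + 2 \left(- \frac{1}{4}\right)\right) = - 4 \left(-5 - \frac{1}{2}\right) = \left(-4\right) \left(- \frac{11}{2}\right) = 22$)
$z 25 R = 42 \cdot 25 \cdot 22 = 1050 \cdot 22 = 23100$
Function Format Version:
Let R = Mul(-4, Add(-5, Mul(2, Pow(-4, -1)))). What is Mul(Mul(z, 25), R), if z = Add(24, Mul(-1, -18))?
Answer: 23100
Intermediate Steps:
z = 42 (z = Add(24, 18) = 42)
R = 22 (R = Mul(-4, Add(-5, Mul(2, Rational(-1, 4)))) = Mul(-4, Add(-5, Rational(-1, 2))) = Mul(-4, Rational(-11, 2)) = 22)
Mul(Mul(z, 25), R) = Mul(Mul(42, 25), 22) = Mul(1050, 22) = 23100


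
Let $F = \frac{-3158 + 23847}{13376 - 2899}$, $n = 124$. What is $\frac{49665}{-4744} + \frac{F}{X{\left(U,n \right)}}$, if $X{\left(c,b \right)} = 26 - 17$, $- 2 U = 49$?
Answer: $- \frac{4584913229}{447325992} \approx -10.25$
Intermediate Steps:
$U = - \frac{49}{2}$ ($U = \left(- \frac{1}{2}\right) 49 = - \frac{49}{2} \approx -24.5$)
$F = \frac{20689}{10477} \approx 1.9747$
$X{\left(c,b \right)} = 9$
$\frac{49665}{-4744} + \frac{F}{X{\left(U,n \right)}} = \frac{49665}{-4744} + \frac{20689}{10477 \cdot 9} = 49665 \left(- \frac{1}{4744}\right) + \frac{20689}{10477} \cdot \frac{1}{9} = - \frac{49665}{4744} + \frac{20689}{94293} = - \frac{4584913229}{447325992}$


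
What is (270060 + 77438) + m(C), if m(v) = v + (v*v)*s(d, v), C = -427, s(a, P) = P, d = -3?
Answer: -77507412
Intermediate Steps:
m(v) = v + v³ (m(v) = v + (v*v)*v = v + v²*v = v + v³)
(270060 + 77438) + m(C) = (270060 + 77438) + (-427 + (-427)³) = 347498 + (-427 - 77854483) = 347498 - 77854910 = -77507412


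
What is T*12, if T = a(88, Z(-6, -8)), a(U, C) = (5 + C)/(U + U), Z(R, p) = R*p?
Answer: 159/44 ≈ 3.6136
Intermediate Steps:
a(U, C) = (5 + C)/(2*U) (a(U, C) = (5 + C)/((2*U)) = (5 + C)*(1/(2*U)) = (5 + C)/(2*U))
T = 53/176 (T = (1/2)*(5 - 6*(-8))/88 = (1/2)*(1/88)*(5 + 48) = (1/2)*(1/88)*53 = 53/176 ≈ 0.30114)
T*12 = (53/176)*12 = 159/44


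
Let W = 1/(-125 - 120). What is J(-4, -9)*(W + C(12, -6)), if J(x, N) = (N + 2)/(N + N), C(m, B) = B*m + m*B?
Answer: -35281/630 ≈ -56.002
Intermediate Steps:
C(m, B) = 2*B*m (C(m, B) = B*m + B*m = 2*B*m)
W = -1/245 (W = 1/(-245) = -1/245 ≈ -0.0040816)
J(x, N) = (2 + N)/(2*N) (J(x, N) = (2 + N)/((2*N)) = (2 + N)*(1/(2*N)) = (2 + N)/(2*N))
J(-4, -9)*(W + C(12, -6)) = ((½)*(2 - 9)/(-9))*(-1/245 + 2*(-6)*12) = ((½)*(-⅑)*(-7))*(-1/245 - 144) = (7/18)*(-35281/245) = -35281/630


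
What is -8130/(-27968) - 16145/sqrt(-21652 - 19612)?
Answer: 4065/13984 + 16145*I*sqrt(2579)/10316 ≈ 0.29069 + 79.479*I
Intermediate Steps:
-8130/(-27968) - 16145/sqrt(-21652 - 19612) = -8130*(-1/27968) - 16145*(-I*sqrt(2579)/10316) = 4065/13984 - 16145*(-I*sqrt(2579)/10316) = 4065/13984 - (-16145)*I*sqrt(2579)/10316 = 4065/13984 + 16145*I*sqrt(2579)/10316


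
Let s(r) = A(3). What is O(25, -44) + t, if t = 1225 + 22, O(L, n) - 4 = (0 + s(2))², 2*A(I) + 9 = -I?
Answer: 1287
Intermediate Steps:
A(I) = -9/2 - I/2 (A(I) = -9/2 + (-I)/2 = -9/2 - I/2)
s(r) = -6 (s(r) = -9/2 - ½*3 = -9/2 - 3/2 = -6)
O(L, n) = 40 (O(L, n) = 4 + (0 - 6)² = 4 + (-6)² = 4 + 36 = 40)
t = 1247
O(25, -44) + t = 40 + 1247 = 1287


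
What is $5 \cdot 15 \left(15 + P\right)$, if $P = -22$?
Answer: $-525$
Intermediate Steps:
$5 \cdot 15 \left(15 + P\right) = 5 \cdot 15 \left(15 - 22\right) = 75 \left(-7\right) = -525$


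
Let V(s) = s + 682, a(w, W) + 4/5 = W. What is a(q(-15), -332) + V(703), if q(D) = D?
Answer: 5261/5 ≈ 1052.2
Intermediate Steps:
a(w, W) = -⅘ + W
V(s) = 682 + s
a(q(-15), -332) + V(703) = (-⅘ - 332) + (682 + 703) = -1664/5 + 1385 = 5261/5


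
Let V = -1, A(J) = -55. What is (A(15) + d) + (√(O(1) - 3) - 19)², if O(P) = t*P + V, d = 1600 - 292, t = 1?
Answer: 1611 - 38*I*√3 ≈ 1611.0 - 65.818*I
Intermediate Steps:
d = 1308
O(P) = -1 + P (O(P) = 1*P - 1 = P - 1 = -1 + P)
(A(15) + d) + (√(O(1) - 3) - 19)² = (-55 + 1308) + (√((-1 + 1) - 3) - 19)² = 1253 + (√(0 - 3) - 19)² = 1253 + (√(-3) - 19)² = 1253 + (I*√3 - 19)² = 1253 + (-19 + I*√3)²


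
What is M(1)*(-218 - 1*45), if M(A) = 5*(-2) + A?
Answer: 2367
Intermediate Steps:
M(A) = -10 + A
M(1)*(-218 - 1*45) = (-10 + 1)*(-218 - 1*45) = -9*(-218 - 45) = -9*(-263) = 2367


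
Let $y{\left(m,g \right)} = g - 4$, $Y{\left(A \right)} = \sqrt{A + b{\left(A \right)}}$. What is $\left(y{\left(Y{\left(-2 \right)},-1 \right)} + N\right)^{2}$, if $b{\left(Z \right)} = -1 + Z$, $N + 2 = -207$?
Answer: $45796$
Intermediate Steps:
$N = -209$ ($N = -2 - 207 = -209$)
$Y{\left(A \right)} = \sqrt{-1 + 2 A}$ ($Y{\left(A \right)} = \sqrt{A + \left(-1 + A\right)} = \sqrt{-1 + 2 A}$)
$y{\left(m,g \right)} = -4 + g$ ($y{\left(m,g \right)} = g - 4 = -4 + g$)
$\left(y{\left(Y{\left(-2 \right)},-1 \right)} + N\right)^{2} = \left(\left(-4 - 1\right) - 209\right)^{2} = \left(-5 - 209\right)^{2} = \left(-214\right)^{2} = 45796$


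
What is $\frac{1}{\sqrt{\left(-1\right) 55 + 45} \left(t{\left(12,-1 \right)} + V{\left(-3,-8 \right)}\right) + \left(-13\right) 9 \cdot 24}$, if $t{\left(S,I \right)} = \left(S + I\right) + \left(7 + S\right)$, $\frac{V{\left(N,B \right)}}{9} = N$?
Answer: $- \frac{156}{438053} - \frac{i \sqrt{10}}{2628318} \approx -0.00035612 - 1.2032 \cdot 10^{-6} i$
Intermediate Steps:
$V{\left(N,B \right)} = 9 N$
$t{\left(S,I \right)} = 7 + I + 2 S$ ($t{\left(S,I \right)} = \left(I + S\right) + \left(7 + S\right) = 7 + I + 2 S$)
$\frac{1}{\sqrt{\left(-1\right) 55 + 45} \left(t{\left(12,-1 \right)} + V{\left(-3,-8 \right)}\right) + \left(-13\right) 9 \cdot 24} = \frac{1}{\sqrt{\left(-1\right) 55 + 45} \left(\left(7 - 1 + 2 \cdot 12\right) + 9 \left(-3\right)\right) + \left(-13\right) 9 \cdot 24} = \frac{1}{\sqrt{-55 + 45} \left(\left(7 - 1 + 24\right) - 27\right) - 2808} = \frac{1}{\sqrt{-10} \left(30 - 27\right) - 2808} = \frac{1}{i \sqrt{10} \cdot 3 - 2808} = \frac{1}{3 i \sqrt{10} - 2808} = \frac{1}{-2808 + 3 i \sqrt{10}}$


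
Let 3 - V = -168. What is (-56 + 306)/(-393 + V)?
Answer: -125/111 ≈ -1.1261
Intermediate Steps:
V = 171 (V = 3 - 1*(-168) = 3 + 168 = 171)
(-56 + 306)/(-393 + V) = (-56 + 306)/(-393 + 171) = 250/(-222) = 250*(-1/222) = -125/111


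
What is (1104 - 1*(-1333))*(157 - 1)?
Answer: 380172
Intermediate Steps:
(1104 - 1*(-1333))*(157 - 1) = (1104 + 1333)*156 = 2437*156 = 380172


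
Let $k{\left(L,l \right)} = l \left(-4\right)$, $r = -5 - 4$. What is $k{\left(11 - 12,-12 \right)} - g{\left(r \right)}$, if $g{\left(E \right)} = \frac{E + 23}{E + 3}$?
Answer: $\frac{151}{3} \approx 50.333$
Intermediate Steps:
$r = -9$
$k{\left(L,l \right)} = - 4 l$
$g{\left(E \right)} = \frac{23 + E}{3 + E}$
$k{\left(11 - 12,-12 \right)} - g{\left(r \right)} = \left(-4\right) \left(-12\right) - \frac{23 - 9}{3 - 9} = 48 - \frac{1}{-6} \cdot 14 = 48 - \left(- \frac{1}{6}\right) 14 = 48 - - \frac{7}{3} = 48 + \frac{7}{3} = \frac{151}{3}$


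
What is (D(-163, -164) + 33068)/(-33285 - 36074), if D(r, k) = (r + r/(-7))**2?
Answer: -2576816/3398591 ≈ -0.75820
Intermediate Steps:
D(r, k) = 36*r**2/49 (D(r, k) = (r + r*(-1/7))**2 = (r - r/7)**2 = (6*r/7)**2 = 36*r**2/49)
(D(-163, -164) + 33068)/(-33285 - 36074) = ((36/49)*(-163)**2 + 33068)/(-33285 - 36074) = ((36/49)*26569 + 33068)/(-69359) = (956484/49 + 33068)*(-1/69359) = (2576816/49)*(-1/69359) = -2576816/3398591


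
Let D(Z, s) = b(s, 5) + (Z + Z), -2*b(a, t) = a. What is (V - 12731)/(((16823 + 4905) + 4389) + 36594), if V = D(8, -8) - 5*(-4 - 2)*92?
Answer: -9951/62711 ≈ -0.15868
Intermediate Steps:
b(a, t) = -a/2
D(Z, s) = 2*Z - s/2 (D(Z, s) = -s/2 + (Z + Z) = -s/2 + 2*Z = 2*Z - s/2)
V = 2780 (V = (2*8 - ½*(-8)) - 5*(-4 - 2)*92 = (16 + 4) - 5*(-6)*92 = 20 + 30*92 = 20 + 2760 = 2780)
(V - 12731)/(((16823 + 4905) + 4389) + 36594) = (2780 - 12731)/(((16823 + 4905) + 4389) + 36594) = -9951/((21728 + 4389) + 36594) = -9951/(26117 + 36594) = -9951/62711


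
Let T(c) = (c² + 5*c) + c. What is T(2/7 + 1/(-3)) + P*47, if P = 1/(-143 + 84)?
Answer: -28102/26019 ≈ -1.0801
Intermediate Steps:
P = -1/59 (P = 1/(-59) = -1/59 ≈ -0.016949)
T(c) = c² + 6*c
T(2/7 + 1/(-3)) + P*47 = (2/7 + 1/(-3))*(6 + (2/7 + 1/(-3))) - 1/59*47 = (2*(⅐) + 1*(-⅓))*(6 + (2*(⅐) + 1*(-⅓))) - 47/59 = (2/7 - ⅓)*(6 + (2/7 - ⅓)) - 47/59 = -(6 - 1/21)/21 - 47/59 = -1/21*125/21 - 47/59 = -125/441 - 47/59 = -28102/26019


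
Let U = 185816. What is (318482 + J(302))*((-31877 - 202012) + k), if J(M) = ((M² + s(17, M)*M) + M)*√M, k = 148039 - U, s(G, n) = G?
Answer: -86520731012 - 26253802240*√302 ≈ -5.4276e+11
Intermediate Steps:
k = -37777 (k = 148039 - 1*185816 = 148039 - 185816 = -37777)
J(M) = √M*(M² + 18*M) (J(M) = ((M² + 17*M) + M)*√M = (M² + 18*M)*√M = √M*(M² + 18*M))
(318482 + J(302))*((-31877 - 202012) + k) = (318482 + 302^(3/2)*(18 + 302))*((-31877 - 202012) - 37777) = (318482 + (302*√302)*320)*(-233889 - 37777) = (318482 + 96640*√302)*(-271666) = -86520731012 - 26253802240*√302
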